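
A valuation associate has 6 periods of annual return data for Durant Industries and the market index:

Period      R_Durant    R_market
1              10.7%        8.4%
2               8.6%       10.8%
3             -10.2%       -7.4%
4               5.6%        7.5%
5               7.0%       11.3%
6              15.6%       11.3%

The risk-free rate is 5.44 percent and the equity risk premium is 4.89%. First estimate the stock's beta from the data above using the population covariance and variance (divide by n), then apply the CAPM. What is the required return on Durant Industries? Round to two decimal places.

10.97%

Mean R_i = (10.7 + 8.6 − 10.2 + 5.6 + 7.0 + 15.6) / 6 = 6.2167%
Mean R_m = (8.4 + 10.8 − 7.4 + 7.5 + 11.3 + 11.3) / 6 = 6.9833%
Σ(R_i − R̄_i)(R_m − R̄_m) = 295.1417  ⇒  Cov = 295.1417 / 6 = 49.1903
Σ(R_m − R̄_m)² = 260.9883  ⇒  Var(R_m) = 260.9883 / 6 = 43.4981
β = Cov / Var(R_m) = 49.1903 / 43.4981 = 1.1309
E(R) = R_f + β × MRP = 5.44% + 1.1309 × 4.89% = 10.97%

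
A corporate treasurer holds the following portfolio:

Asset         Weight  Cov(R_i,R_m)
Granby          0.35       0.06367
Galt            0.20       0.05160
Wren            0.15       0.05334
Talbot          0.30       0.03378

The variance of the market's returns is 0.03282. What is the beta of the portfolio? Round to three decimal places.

1.546

β_Granby = 0.06367 / 0.03282 = 1.9400
β_Galt = 0.05160 / 0.03282 = 1.5722
β_Wren = 0.05334 / 0.03282 = 1.6252
β_Talbot = 0.03378 / 0.03282 = 1.0293
β_P = Σ w_i β_i = 0.35×1.9400 + 0.20×1.5722 + 0.15×1.6252 + 0.30×1.0293 = 1.5460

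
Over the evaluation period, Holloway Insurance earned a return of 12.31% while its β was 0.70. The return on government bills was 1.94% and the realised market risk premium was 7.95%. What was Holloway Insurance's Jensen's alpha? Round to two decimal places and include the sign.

+4.81%

CAPM benchmark = R_f + β(R_m − R_f) = 1.94% + 0.70 × 7.95% = 7.5050%
α = actual − benchmark = 12.31% − 7.5050% = +4.81%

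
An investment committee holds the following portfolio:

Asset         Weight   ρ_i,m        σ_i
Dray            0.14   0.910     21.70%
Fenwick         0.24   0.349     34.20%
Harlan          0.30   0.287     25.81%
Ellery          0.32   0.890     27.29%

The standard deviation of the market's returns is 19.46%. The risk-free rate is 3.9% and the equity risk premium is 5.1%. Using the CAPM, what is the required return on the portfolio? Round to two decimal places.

7.99%

β_Dray = 0.910 × 21.70% / 19.46% = 1.0147
β_Fenwick = 0.349 × 34.20% / 19.46% = 0.6134
β_Harlan = 0.287 × 25.81% / 19.46% = 0.3807
β_Ellery = 0.890 × 27.29% / 19.46% = 1.2481
β_P = Σ w_i β_i = 0.14×1.0147 + 0.24×0.6134 + 0.30×0.3807 + 0.32×1.2481 = 0.8029
E(R_P) = R_f + β_P × MRP = 3.9% + 0.8029 × 5.1% = 7.99%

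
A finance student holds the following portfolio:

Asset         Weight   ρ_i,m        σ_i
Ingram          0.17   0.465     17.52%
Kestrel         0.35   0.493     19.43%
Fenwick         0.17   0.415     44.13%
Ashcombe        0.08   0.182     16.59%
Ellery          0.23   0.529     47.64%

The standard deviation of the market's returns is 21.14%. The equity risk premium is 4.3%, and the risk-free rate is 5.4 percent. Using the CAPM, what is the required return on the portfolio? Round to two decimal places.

β_Ingram = 0.465 × 17.52% / 21.14% = 0.3854
β_Kestrel = 0.493 × 19.43% / 21.14% = 0.4531
β_Fenwick = 0.415 × 44.13% / 21.14% = 0.8663
β_Ashcombe = 0.182 × 16.59% / 21.14% = 0.1428
β_Ellery = 0.529 × 47.64% / 21.14% = 1.1921
β_P = Σ w_i β_i = 0.17×0.3854 + 0.35×0.4531 + 0.17×0.8663 + 0.08×0.1428 + 0.23×1.1921 = 0.6570
E(R_P) = R_f + β_P × MRP = 5.4% + 0.6570 × 4.3% = 8.23%

8.23%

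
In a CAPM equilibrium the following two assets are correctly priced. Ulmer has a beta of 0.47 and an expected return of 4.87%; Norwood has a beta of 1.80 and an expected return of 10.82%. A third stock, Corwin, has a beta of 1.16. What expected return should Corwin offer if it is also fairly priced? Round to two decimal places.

7.96%

MRP (SML slope) = (10.82% − 4.87%) / (1.80 − 0.47) = 5.95% / 1.33 = 4.4737%
R_f (intercept) = 4.87% − 0.47 × 4.4737% = 2.7674%
E(R_Corwin) = R_f + β × MRP = 2.7674% + 1.16 × 4.4737% = 7.96%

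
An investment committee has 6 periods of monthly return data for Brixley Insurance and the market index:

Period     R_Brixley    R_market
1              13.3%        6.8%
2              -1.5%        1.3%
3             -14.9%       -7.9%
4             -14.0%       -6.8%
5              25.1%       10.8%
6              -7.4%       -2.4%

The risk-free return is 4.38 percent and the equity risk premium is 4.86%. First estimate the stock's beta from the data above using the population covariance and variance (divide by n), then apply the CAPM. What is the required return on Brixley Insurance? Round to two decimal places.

14.68%

Mean R_i = (13.3 − 1.5 − 14.9 − 14.0 + 25.1 − 7.4) / 6 = 0.1000%
Mean R_m = (6.8 + 1.3 − 7.9 − 6.8 + 10.8 − 2.4) / 6 = 0.3000%
Σ(R_i − R̄_i)(R_m − R̄_m) = 590.0600  ⇒  Cov = 590.0600 / 6 = 98.3433
Σ(R_m − R̄_m)² = 278.4400  ⇒  Var(R_m) = 278.4400 / 6 = 46.4067
β = Cov / Var(R_m) = 98.3433 / 46.4067 = 2.1192
E(R) = R_f + β × MRP = 4.38% + 2.1192 × 4.86% = 14.68%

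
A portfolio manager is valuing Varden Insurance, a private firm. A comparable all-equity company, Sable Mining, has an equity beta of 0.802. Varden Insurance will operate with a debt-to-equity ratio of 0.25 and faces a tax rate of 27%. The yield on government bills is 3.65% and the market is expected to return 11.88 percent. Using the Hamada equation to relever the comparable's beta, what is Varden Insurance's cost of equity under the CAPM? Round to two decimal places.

11.46%

β_L = β_U × [1 + (1 − t)(D/E)] = 0.802 × [1 + (1 − 0.27) × 0.25]
    = 0.802 × [1 + 0.73 × 0.25] = 0.802 × 1.1825 = 0.9484
MRP = 11.88% − 3.65% = 8.23%
E(R) = R_f + β_L × MRP = 3.65% + 0.9484 × 8.23% = 11.46%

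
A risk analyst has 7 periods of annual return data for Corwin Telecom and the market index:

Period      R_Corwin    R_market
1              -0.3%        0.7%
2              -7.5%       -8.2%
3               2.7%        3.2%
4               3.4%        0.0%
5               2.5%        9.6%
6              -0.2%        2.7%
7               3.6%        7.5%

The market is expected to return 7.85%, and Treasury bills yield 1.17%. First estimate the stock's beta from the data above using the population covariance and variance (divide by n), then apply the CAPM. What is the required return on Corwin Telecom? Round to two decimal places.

Mean R_i = (-0.3 − 7.5 + 2.7 + 3.4 + 2.5 − 0.2 + 3.6) / 7 = 0.6000%
Mean R_m = (0.7 − 8.2 + 3.2 + 0.0 + 9.6 + 2.7 + 7.5) / 7 = 2.2143%
Σ(R_i − R̄_i)(R_m − R̄_m) = 111.0900  ⇒  Cov = 111.0900 / 7 = 15.8700
Σ(R_m − R̄_m)² = 199.3486  ⇒  Var(R_m) = 199.3486 / 7 = 28.4784
β = Cov / Var(R_m) = 15.8700 / 28.4784 = 0.5573
MRP = 7.85% − 1.17% = 6.68%
E(R) = R_f + β × MRP = 1.17% + 0.5573 × 6.68% = 4.89%

4.89%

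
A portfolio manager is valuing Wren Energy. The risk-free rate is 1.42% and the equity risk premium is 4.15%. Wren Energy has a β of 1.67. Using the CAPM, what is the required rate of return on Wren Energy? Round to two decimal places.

8.35%

E(R) = R_f + β × MRP = 1.42% + 1.67 × 4.15% = 8.35%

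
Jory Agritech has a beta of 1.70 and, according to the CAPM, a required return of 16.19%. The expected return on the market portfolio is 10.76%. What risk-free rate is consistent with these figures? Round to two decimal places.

3.00%

E(R) = R_f + β(E(R_m) − R_f) = R_f(1 − β) + β·E(R_m)
16.19% = R_f × (1 − 1.70) + 1.70 × 10.76%
16.19% = R_f × -0.70 + 18.2920%
R_f = (16.19% − 18.2920%) / -0.70 = 3.00%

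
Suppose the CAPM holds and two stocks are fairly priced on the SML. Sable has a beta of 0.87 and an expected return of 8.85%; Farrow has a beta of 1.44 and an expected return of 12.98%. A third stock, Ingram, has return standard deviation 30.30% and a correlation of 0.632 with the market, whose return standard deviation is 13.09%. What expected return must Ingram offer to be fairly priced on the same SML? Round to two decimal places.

13.15%

MRP = (12.98% − 8.85%) / (1.44 − 0.87) = 7.2456%
R_f = 8.85% − 0.87 × 7.2456% = 2.5463%
β_Ingram = ρ·σ_i/σ_m = 0.632 × 30.30 / 13.09 = 1.4629
E(R_Ingram) = R_f + β × MRP = 2.5463% + 1.4629 × 7.2456% = 13.15%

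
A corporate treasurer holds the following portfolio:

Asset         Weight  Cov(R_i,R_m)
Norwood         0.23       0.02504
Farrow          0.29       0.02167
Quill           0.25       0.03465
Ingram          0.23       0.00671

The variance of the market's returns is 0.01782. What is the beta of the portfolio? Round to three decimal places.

β_Norwood = 0.02504 / 0.01782 = 1.4052
β_Farrow = 0.02167 / 0.01782 = 1.2160
β_Quill = 0.03465 / 0.01782 = 1.9444
β_Ingram = 0.00671 / 0.01782 = 0.3765
β_P = Σ w_i β_i = 0.23×1.4052 + 0.29×1.2160 + 0.25×1.9444 + 0.23×0.3765 = 1.2485

1.249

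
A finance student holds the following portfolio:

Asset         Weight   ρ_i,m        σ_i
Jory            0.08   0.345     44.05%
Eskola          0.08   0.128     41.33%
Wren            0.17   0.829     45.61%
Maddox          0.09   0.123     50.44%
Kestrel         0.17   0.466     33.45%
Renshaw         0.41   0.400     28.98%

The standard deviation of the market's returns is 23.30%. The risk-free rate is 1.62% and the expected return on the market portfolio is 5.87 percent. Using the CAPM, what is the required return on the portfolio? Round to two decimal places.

4.54%

β_Jory = 0.345 × 44.05% / 23.30% = 0.6522
β_Eskola = 0.128 × 41.33% / 23.30% = 0.2270
β_Wren = 0.829 × 45.61% / 23.30% = 1.6228
β_Maddox = 0.123 × 50.44% / 23.30% = 0.2663
β_Kestrel = 0.466 × 33.45% / 23.30% = 0.6690
β_Renshaw = 0.400 × 28.98% / 23.30% = 0.4975
β_P = Σ w_i β_i = 0.08×0.6522 + 0.08×0.2270 + 0.17×1.6228 + 0.09×0.2663 + 0.17×0.6690 + 0.41×0.4975 = 0.6879
MRP = 5.87% − 1.62% = 4.25%
E(R_P) = R_f + β_P × MRP = 1.62% + 0.6879 × 4.25% = 4.54%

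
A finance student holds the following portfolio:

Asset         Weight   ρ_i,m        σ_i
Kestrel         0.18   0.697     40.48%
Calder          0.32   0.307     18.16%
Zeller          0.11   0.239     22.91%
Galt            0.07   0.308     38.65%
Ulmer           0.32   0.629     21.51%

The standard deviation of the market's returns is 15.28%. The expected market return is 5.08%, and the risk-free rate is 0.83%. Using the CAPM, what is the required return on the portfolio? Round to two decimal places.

β_Kestrel = 0.697 × 40.48% / 15.28% = 1.8465
β_Calder = 0.307 × 18.16% / 15.28% = 0.3649
β_Zeller = 0.239 × 22.91% / 15.28% = 0.3583
β_Galt = 0.308 × 38.65% / 15.28% = 0.7791
β_Ulmer = 0.629 × 21.51% / 15.28% = 0.8855
β_P = Σ w_i β_i = 0.18×1.8465 + 0.32×0.3649 + 0.11×0.3583 + 0.07×0.7791 + 0.32×0.8855 = 0.8264
MRP = 5.08% − 0.83% = 4.25%
E(R_P) = R_f + β_P × MRP = 0.83% + 0.8264 × 4.25% = 4.34%

4.34%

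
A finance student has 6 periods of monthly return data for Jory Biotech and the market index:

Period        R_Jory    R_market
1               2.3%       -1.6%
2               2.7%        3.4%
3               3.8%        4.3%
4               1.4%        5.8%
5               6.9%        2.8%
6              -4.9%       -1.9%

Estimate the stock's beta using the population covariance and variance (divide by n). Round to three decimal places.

0.646

Mean R_i = (2.3 + 2.7 + 3.8 + 1.4 + 6.9 − 4.9) / 6 = 2.0333%
Mean R_m = (-1.6 + 3.4 + 4.3 + 5.8 + 2.8 − 1.9) / 6 = 2.1333%
Σ(R_i − R̄_i)(R_m − R̄_m) = 32.5633  ⇒  Cov = 32.5633 / 6 = 5.4272
Σ(R_m − R̄_m)² = 50.3933  ⇒  Var(R_m) = 50.3933 / 6 = 8.3989
β = Cov / Var(R_m) = 5.4272 / 8.3989 = 0.6462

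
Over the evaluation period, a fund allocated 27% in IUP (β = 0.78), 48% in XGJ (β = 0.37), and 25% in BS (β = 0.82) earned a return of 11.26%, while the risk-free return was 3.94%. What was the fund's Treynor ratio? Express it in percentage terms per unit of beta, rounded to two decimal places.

β_P = 0.27×0.78 + 0.48×0.37 + 0.25×0.82 = 0.5932
Treynor = (R_P − R_f) / β_P = (11.26% − 3.94%) / 0.5932 = 7.32% / 0.5932 = 12.34%

12.34%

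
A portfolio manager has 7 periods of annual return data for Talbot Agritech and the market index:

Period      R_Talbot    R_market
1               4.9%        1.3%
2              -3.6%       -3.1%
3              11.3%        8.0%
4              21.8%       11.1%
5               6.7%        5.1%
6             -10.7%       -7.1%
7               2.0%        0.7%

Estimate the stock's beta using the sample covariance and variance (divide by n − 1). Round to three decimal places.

Mean R_i = (4.9 − 3.6 + 11.3 + 21.8 + 6.7 − 10.7 + 2.0) / 7 = 4.6286%
Mean R_m = (1.3 − 3.1 + 8.0 + 11.1 + 5.1 − 7.1 + 0.7) / 7 = 2.2857%
Σ(R_i − R̄_i)(R_m − R̄_m) = 387.3929  ⇒  Cov = 387.3929 / 6 = 64.5655
Σ(R_m − R̄_m)² = 238.8486  ⇒  Var(R_m) = 238.8486 / 6 = 39.8081
β = Cov / Var(R_m) = 64.5655 / 39.8081 = 1.6219

1.622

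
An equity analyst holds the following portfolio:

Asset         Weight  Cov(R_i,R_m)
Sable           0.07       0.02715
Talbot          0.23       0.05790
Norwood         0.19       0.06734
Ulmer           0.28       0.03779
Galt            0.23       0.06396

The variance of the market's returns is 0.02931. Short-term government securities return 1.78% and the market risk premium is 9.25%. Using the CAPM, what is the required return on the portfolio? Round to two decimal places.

18.60%

β_Sable = 0.02715 / 0.02931 = 0.9263
β_Talbot = 0.05790 / 0.02931 = 1.9754
β_Norwood = 0.06734 / 0.02931 = 2.2975
β_Ulmer = 0.03779 / 0.02931 = 1.2893
β_Galt = 0.06396 / 0.02931 = 2.1822
β_P = Σ w_i β_i = 0.07×0.9263 + 0.23×1.9754 + 0.19×2.2975 + 0.28×1.2893 + 0.23×2.1822 = 1.8186
E(R_P) = R_f + β_P × MRP = 1.78% + 1.8186 × 9.25% = 18.60%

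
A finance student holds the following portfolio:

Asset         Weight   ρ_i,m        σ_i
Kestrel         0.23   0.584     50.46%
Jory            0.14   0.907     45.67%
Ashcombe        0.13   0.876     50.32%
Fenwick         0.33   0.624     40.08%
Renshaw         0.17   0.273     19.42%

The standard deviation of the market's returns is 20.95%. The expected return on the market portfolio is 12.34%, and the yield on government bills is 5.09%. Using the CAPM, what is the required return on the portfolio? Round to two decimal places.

14.59%

β_Kestrel = 0.584 × 50.46% / 20.95% = 1.4066
β_Jory = 0.907 × 45.67% / 20.95% = 1.9772
β_Ashcombe = 0.876 × 50.32% / 20.95% = 2.1041
β_Fenwick = 0.624 × 40.08% / 20.95% = 1.1938
β_Renshaw = 0.273 × 19.42% / 20.95% = 0.2531
β_P = Σ w_i β_i = 0.23×1.4066 + 0.14×1.9772 + 0.13×2.1041 + 0.33×1.1938 + 0.17×0.2531 = 1.3108
MRP = 12.34% − 5.09% = 7.25%
E(R_P) = R_f + β_P × MRP = 5.09% + 1.3108 × 7.25% = 14.59%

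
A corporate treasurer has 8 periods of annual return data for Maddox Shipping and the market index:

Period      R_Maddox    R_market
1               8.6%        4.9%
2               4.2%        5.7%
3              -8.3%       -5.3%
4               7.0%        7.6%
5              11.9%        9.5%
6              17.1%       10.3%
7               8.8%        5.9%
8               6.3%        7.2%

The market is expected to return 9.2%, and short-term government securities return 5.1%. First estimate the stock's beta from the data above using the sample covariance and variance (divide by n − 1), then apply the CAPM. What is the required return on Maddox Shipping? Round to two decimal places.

Mean R_i = (8.6 + 4.2 − 8.3 + 7.0 + 11.9 + 17.1 + 8.8 + 6.3) / 8 = 6.9500%
Mean R_m = (4.9 + 5.7 − 5.3 + 7.6 + 9.5 + 10.3 + 5.9 + 7.2) / 8 = 5.7250%
Σ(R_i − R̄_i)(R_m − R̄_m) = 231.4200  ⇒  Cov = 231.4200 / 7 = 33.0600
Σ(R_m − R̄_m)² = 163.1350  ⇒  Var(R_m) = 163.1350 / 7 = 23.3050
β = Cov / Var(R_m) = 33.0600 / 23.3050 = 1.4186
MRP = 9.2% − 5.1% = 4.10%
E(R) = R_f + β × MRP = 5.1% + 1.4186 × 4.1% = 10.92%

10.92%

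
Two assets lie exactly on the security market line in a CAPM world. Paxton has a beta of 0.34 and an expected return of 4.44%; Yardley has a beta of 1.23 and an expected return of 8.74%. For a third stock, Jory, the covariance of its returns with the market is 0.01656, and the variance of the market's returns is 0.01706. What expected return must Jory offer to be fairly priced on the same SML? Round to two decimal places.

MRP = (8.74% − 4.44%) / (1.23 − 0.34) = 4.8315%
R_f = 4.44% − 0.34 × 4.8315% = 2.7973%
β_Jory = Cov / Var(R_m) = 0.01656 / 0.01706 = 0.9707
E(R_Jory) = R_f + β × MRP = 2.7973% + 0.9707 × 4.8315% = 7.49%

7.49%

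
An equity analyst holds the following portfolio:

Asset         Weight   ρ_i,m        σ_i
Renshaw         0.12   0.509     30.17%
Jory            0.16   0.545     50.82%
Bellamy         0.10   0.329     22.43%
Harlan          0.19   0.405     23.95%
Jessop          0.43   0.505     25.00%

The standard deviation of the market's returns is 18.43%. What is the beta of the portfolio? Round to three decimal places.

β_Renshaw = 0.509 × 30.17% / 18.43% = 0.8332
β_Jory = 0.545 × 50.82% / 18.43% = 1.5028
β_Bellamy = 0.329 × 22.43% / 18.43% = 0.4004
β_Harlan = 0.405 × 23.95% / 18.43% = 0.5263
β_Jessop = 0.505 × 25.00% / 18.43% = 0.6850
β_P = Σ w_i β_i = 0.12×0.8332 + 0.16×1.5028 + 0.10×0.4004 + 0.19×0.5263 + 0.43×0.6850 = 0.7750

0.775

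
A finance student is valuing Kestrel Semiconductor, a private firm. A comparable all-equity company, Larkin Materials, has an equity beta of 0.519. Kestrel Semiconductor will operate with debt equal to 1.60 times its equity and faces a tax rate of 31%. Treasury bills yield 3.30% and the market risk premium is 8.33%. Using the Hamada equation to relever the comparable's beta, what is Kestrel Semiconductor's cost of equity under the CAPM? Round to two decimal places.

12.40%

β_L = β_U × [1 + (1 − t)(D/E)] = 0.519 × [1 + (1 − 0.31) × 1.60]
    = 0.519 × [1 + 0.69 × 1.60] = 0.519 × 2.1040 = 1.0920
E(R) = R_f + β_L × MRP = 3.30% + 1.0920 × 8.33% = 12.40%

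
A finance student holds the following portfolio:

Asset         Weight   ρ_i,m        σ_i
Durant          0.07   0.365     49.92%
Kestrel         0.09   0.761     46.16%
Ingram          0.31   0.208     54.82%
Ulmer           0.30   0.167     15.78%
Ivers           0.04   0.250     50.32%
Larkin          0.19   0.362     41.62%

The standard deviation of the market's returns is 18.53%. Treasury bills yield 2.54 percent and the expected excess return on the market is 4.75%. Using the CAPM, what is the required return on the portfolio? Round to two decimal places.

β_Durant = 0.365 × 49.92% / 18.53% = 0.9833
β_Kestrel = 0.761 × 46.16% / 18.53% = 1.8957
β_Ingram = 0.208 × 54.82% / 18.53% = 0.6154
β_Ulmer = 0.167 × 15.78% / 18.53% = 0.1422
β_Ivers = 0.250 × 50.32% / 18.53% = 0.6789
β_Larkin = 0.362 × 41.62% / 18.53% = 0.8131
β_P = Σ w_i β_i = 0.07×0.9833 + 0.09×1.8957 + 0.31×0.6154 + 0.30×0.1422 + 0.04×0.6789 + 0.19×0.8131 = 0.6545
E(R_P) = R_f + β_P × MRP = 2.54% + 0.6545 × 4.75% = 5.65%

5.65%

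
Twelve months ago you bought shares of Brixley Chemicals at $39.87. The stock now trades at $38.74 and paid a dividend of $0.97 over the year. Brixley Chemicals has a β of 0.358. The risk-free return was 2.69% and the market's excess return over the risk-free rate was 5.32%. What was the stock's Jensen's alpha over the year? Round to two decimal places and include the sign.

Realised HPR = (P1 + D1 − P0) / P0 = (38.74 + 0.97 − 39.87) / 39.87 = -0.16 / 39.87 = -0.4013%
CAPM required = R_f + β·MRP = 2.69% + 0.358 × 5.32% = 4.59456%
α = realised − required = -0.4013% − 4.59456% = -5.00%

-5.00%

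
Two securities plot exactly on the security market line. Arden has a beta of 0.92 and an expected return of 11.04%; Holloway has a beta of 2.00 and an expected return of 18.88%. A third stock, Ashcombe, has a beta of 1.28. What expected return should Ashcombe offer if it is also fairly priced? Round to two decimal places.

MRP (SML slope) = (18.88% − 11.04%) / (2.00 − 0.92) = 7.84% / 1.08 = 7.2593%
R_f (intercept) = 11.04% − 0.92 × 7.2593% = 4.3614%
E(R_Ashcombe) = R_f + β × MRP = 4.3614% + 1.28 × 7.2593% = 13.65%

13.65%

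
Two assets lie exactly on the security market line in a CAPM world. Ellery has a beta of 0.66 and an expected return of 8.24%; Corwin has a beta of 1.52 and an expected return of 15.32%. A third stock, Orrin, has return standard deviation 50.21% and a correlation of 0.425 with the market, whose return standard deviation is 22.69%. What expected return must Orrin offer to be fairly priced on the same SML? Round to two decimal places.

MRP = (15.32% − 8.24%) / (1.52 − 0.66) = 8.2326%
R_f = 8.24% − 0.66 × 8.2326% = 2.8065%
β_Orrin = ρ·σ_i/σ_m = 0.425 × 50.21 / 22.69 = 0.9405
E(R_Orrin) = R_f + β × MRP = 2.8065% + 0.9405 × 8.2326% = 10.55%

10.55%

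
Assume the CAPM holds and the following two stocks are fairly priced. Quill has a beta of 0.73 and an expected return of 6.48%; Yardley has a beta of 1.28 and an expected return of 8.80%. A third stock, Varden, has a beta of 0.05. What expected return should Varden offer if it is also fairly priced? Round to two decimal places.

MRP (SML slope) = (8.80% − 6.48%) / (1.28 − 0.73) = 2.32% / 0.55 = 4.2182%
R_f (intercept) = 6.48% − 0.73 × 4.2182% = 3.4007%
E(R_Varden) = R_f + β × MRP = 3.4007% + 0.05 × 4.2182% = 3.61%

3.61%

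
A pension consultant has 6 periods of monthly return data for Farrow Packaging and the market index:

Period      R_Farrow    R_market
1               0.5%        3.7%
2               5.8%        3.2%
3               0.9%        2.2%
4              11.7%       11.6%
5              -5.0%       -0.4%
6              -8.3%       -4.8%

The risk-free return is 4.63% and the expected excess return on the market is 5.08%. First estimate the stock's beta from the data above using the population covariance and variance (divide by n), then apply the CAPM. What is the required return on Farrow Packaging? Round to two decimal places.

Mean R_i = (0.5 + 5.8 + 0.9 + 11.7 − 5.0 − 8.3) / 6 = 0.9333%
Mean R_m = (3.7 + 3.2 + 2.2 + 11.6 − 0.4 − 4.8) / 6 = 2.5833%
Σ(R_i − R̄_i)(R_m − R̄_m) = 185.4833  ⇒  Cov = 185.4833 / 6 = 30.9139
Σ(R_m − R̄_m)² = 146.4883  ⇒  Var(R_m) = 146.4883 / 6 = 24.4147
β = Cov / Var(R_m) = 30.9139 / 24.4147 = 1.2662
E(R) = R_f + β × MRP = 4.63% + 1.2662 × 5.08% = 11.06%

11.06%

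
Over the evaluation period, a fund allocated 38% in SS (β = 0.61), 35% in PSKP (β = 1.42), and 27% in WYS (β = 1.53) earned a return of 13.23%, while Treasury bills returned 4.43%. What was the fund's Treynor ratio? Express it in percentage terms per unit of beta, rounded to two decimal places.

7.71%

β_P = 0.38×0.61 + 0.35×1.42 + 0.27×1.53 = 1.1419
Treynor = (R_P − R_f) / β_P = (13.23% − 4.43%) / 1.1419 = 8.80% / 1.1419 = 7.71%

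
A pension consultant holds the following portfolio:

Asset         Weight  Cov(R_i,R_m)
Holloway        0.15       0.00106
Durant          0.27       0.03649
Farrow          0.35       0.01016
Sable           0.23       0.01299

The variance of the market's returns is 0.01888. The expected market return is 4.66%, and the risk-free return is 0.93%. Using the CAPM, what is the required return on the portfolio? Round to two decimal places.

4.20%

β_Holloway = 0.00106 / 0.01888 = 0.0561
β_Durant = 0.03649 / 0.01888 = 1.9327
β_Farrow = 0.01016 / 0.01888 = 0.5381
β_Sable = 0.01299 / 0.01888 = 0.6880
β_P = Σ w_i β_i = 0.15×0.0561 + 0.27×1.9327 + 0.35×0.5381 + 0.23×0.6880 = 0.8768
MRP = 4.66% − 0.93% = 3.73%
E(R_P) = R_f + β_P × MRP = 0.93% + 0.8768 × 3.73% = 4.20%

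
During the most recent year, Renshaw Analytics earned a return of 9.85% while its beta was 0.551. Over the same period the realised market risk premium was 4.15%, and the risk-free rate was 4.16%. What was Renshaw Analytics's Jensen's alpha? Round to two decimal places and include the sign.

CAPM benchmark = R_f + β(R_m − R_f) = 4.16% + 0.551 × 4.15% = 6.44665%
α = actual − benchmark = 9.85% − 6.44665% = +3.40%

+3.40%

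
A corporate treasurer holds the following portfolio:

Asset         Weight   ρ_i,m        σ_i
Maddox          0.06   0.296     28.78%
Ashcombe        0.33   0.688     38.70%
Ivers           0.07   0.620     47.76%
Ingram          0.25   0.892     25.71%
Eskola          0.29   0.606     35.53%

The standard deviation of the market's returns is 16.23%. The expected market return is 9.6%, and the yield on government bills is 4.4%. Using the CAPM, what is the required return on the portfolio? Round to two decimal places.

11.88%

β_Maddox = 0.296 × 28.78% / 16.23% = 0.5249
β_Ashcombe = 0.688 × 38.70% / 16.23% = 1.6405
β_Ivers = 0.620 × 47.76% / 16.23% = 1.8245
β_Ingram = 0.892 × 25.71% / 16.23% = 1.4130
β_Eskola = 0.606 × 35.53% / 16.23% = 1.3266
β_P = Σ w_i β_i = 0.06×0.5249 + 0.33×1.6405 + 0.07×1.8245 + 0.25×1.4130 + 0.29×1.3266 = 1.4385
MRP = 9.6% − 4.4% = 5.20%
E(R_P) = R_f + β_P × MRP = 4.4% + 1.4385 × 5.2% = 11.88%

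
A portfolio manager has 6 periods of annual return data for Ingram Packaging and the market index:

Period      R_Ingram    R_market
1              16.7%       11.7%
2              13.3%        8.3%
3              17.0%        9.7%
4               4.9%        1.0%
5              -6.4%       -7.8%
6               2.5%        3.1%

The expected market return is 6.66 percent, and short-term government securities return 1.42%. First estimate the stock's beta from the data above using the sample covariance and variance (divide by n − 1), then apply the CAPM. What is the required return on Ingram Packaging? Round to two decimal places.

8.01%

Mean R_i = (16.7 + 13.3 + 17.0 + 4.9 − 6.4 + 2.5) / 6 = 8.0000%
Mean R_m = (11.7 + 8.3 + 9.7 + 1.0 − 7.8 + 3.1) / 6 = 4.3333%
Σ(R_i − R̄_i)(R_m − R̄_m) = 325.2500  ⇒  Cov = 325.2500 / 5 = 65.0500
Σ(R_m − R̄_m)² = 258.6533  ⇒  Var(R_m) = 258.6533 / 5 = 51.7307
β = Cov / Var(R_m) = 65.0500 / 51.7307 = 1.2575
MRP = 6.66% − 1.42% = 5.24%
E(R) = R_f + β × MRP = 1.42% + 1.2575 × 5.24% = 8.01%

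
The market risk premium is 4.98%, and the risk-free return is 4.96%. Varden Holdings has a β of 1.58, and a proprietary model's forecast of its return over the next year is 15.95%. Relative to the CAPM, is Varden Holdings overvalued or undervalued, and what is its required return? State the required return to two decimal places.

Required return = R_f + β·MRP = 4.96% + 1.58 × 4.98% = 12.83%
Forecast 15.95% > required 12.83% → the stock plots above the SML → undervalued.

Undervalued; required return 12.83%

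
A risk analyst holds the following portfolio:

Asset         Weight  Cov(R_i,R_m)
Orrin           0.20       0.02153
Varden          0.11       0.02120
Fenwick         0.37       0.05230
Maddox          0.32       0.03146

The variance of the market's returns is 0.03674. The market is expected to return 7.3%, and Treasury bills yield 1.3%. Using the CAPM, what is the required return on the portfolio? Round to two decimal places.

β_Orrin = 0.02153 / 0.03674 = 0.5860
β_Varden = 0.02120 / 0.03674 = 0.5770
β_Fenwick = 0.05230 / 0.03674 = 1.4235
β_Maddox = 0.03146 / 0.03674 = 0.8563
β_P = Σ w_i β_i = 0.20×0.5860 + 0.11×0.5770 + 0.37×1.4235 + 0.32×0.8563 = 0.9814
MRP = 7.3% − 1.3% = 6.00%
E(R_P) = R_f + β_P × MRP = 1.3% + 0.9814 × 6.0% = 7.19%

7.19%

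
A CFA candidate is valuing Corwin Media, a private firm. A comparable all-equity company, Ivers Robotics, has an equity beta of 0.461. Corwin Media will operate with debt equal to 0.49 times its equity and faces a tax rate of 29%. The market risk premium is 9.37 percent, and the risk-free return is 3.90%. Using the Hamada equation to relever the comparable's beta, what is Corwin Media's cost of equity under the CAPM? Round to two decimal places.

9.72%

β_L = β_U × [1 + (1 − t)(D/E)] = 0.461 × [1 + (1 − 0.29) × 0.49]
    = 0.461 × [1 + 0.71 × 0.49] = 0.461 × 1.3479 = 0.6214
E(R) = R_f + β_L × MRP = 3.90% + 0.6214 × 9.37% = 9.72%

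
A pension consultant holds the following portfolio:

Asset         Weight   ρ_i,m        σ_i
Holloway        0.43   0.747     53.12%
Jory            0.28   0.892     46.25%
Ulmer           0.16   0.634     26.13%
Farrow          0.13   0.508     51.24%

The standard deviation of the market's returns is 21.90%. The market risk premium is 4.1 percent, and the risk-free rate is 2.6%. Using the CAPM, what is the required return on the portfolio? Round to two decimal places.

β_Holloway = 0.747 × 53.12% / 21.90% = 1.8119
β_Jory = 0.892 × 46.25% / 21.90% = 1.8838
β_Ulmer = 0.634 × 26.13% / 21.90% = 0.7565
β_Farrow = 0.508 × 51.24% / 21.90% = 1.1886
β_P = Σ w_i β_i = 0.43×1.8119 + 0.28×1.8838 + 0.16×0.7565 + 0.13×1.1886 = 1.5821
E(R_P) = R_f + β_P × MRP = 2.6% + 1.5821 × 4.1% = 9.09%

9.09%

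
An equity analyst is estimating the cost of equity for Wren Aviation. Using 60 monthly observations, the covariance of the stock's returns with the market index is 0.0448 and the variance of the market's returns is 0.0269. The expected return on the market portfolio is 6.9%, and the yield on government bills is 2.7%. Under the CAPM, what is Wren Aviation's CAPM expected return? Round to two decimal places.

9.69%

β = Cov(R_i, R_m) / Var(R_m) = 0.0448 / 0.0269 = 1.6654
MRP = 6.9% − 2.7% = 4.20%
E(R) = R_f + β × MRP = 2.7% + 1.6654 × 4.2% = 9.69%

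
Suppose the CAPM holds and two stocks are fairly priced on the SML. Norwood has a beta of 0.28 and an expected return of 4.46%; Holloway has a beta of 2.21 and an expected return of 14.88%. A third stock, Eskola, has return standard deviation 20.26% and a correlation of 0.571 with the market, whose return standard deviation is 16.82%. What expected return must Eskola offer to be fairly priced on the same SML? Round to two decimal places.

6.66%

MRP = (14.88% − 4.46%) / (2.21 − 0.28) = 5.3990%
R_f = 4.46% − 0.28 × 5.3990% = 2.9483%
β_Eskola = ρ·σ_i/σ_m = 0.571 × 20.26 / 16.82 = 0.6878
E(R_Eskola) = R_f + β × MRP = 2.9483% + 0.6878 × 5.3990% = 6.66%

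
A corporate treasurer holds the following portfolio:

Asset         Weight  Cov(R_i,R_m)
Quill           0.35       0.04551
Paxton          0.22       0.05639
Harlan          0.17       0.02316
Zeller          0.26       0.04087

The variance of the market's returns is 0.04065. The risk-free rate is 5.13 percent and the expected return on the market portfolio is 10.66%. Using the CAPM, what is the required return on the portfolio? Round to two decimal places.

10.97%

β_Quill = 0.04551 / 0.04065 = 1.1196
β_Paxton = 0.05639 / 0.04065 = 1.3872
β_Harlan = 0.02316 / 0.04065 = 0.5697
β_Zeller = 0.04087 / 0.04065 = 1.0054
β_P = Σ w_i β_i = 0.35×1.1196 + 0.22×1.3872 + 0.17×0.5697 + 0.26×1.0054 = 1.0553
MRP = 10.66% − 5.13% = 5.53%
E(R_P) = R_f + β_P × MRP = 5.13% + 1.0553 × 5.53% = 10.97%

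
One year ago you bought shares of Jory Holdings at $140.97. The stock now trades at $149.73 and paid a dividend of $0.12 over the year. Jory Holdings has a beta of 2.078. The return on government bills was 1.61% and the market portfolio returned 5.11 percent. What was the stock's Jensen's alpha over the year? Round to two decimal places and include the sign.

-2.58%

Realised HPR = (P1 + D1 − P0) / P0 = (149.73 + 0.12 − 140.97) / 140.97 = 8.88 / 140.97 = 6.2992%
MRP = 5.11% − 1.61% = 3.50%
CAPM required = R_f + β·MRP = 1.61% + 2.078 × 3.50% = 8.88300%
α = realised − required = 6.2992% − 8.88300% = -2.58%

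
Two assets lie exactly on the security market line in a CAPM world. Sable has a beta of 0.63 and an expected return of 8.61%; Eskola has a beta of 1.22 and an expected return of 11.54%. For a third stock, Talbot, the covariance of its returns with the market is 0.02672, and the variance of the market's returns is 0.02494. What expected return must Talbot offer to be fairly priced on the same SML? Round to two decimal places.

10.80%

MRP = (11.54% − 8.61%) / (1.22 − 0.63) = 4.9661%
R_f = 8.61% − 0.63 × 4.9661% = 5.4814%
β_Talbot = Cov / Var(R_m) = 0.02672 / 0.02494 = 1.0714
E(R_Talbot) = R_f + β × MRP = 5.4814% + 1.0714 × 4.9661% = 10.80%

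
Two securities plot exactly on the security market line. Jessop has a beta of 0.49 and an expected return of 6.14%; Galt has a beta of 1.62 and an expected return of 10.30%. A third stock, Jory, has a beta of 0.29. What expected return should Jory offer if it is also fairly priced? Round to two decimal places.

MRP (SML slope) = (10.30% − 6.14%) / (1.62 − 0.49) = 4.16% / 1.13 = 3.6814%
R_f (intercept) = 6.14% − 0.49 × 3.6814% = 4.3361%
E(R_Jory) = R_f + β × MRP = 4.3361% + 0.29 × 3.6814% = 5.40%

5.40%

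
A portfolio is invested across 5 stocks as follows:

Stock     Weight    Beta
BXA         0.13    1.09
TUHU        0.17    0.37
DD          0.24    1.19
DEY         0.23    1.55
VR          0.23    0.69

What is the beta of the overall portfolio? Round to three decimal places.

1.005

β_P = Σ w_i β_i = 0.13×1.09 + 0.17×0.37 + 0.24×1.19 + 0.23×1.55 + 0.23×0.69 = 1.0054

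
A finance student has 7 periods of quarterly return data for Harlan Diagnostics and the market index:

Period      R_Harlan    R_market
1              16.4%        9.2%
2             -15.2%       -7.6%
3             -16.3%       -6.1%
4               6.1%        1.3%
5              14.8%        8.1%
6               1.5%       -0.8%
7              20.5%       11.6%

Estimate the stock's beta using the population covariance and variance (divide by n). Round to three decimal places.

Mean R_i = (16.4 − 15.2 − 16.3 + 6.1 + 14.8 + 1.5 + 20.5) / 7 = 3.9714%
Mean R_m = (9.2 − 7.6 − 6.1 + 1.3 + 8.1 − 0.8 + 11.6) / 7 = 2.2429%
Σ(R_i − R̄_i)(R_m − R̄_m) = 667.8886  ⇒  Cov = 667.8886 / 7 = 95.4127
Σ(R_m − R̄_m)² = 346.8971  ⇒  Var(R_m) = 346.8971 / 7 = 49.5567
β = Cov / Var(R_m) = 95.4127 / 49.5567 = 1.9253

1.925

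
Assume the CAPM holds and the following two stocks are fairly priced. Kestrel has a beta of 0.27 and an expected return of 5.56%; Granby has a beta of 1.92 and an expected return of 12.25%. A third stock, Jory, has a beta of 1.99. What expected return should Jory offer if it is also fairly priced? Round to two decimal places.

12.53%

MRP (SML slope) = (12.25% − 5.56%) / (1.92 − 0.27) = 6.69% / 1.65 = 4.0545%
R_f (intercept) = 5.56% − 0.27 × 4.0545% = 4.4653%
E(R_Jory) = R_f + β × MRP = 4.4653% + 1.99 × 4.0545% = 12.53%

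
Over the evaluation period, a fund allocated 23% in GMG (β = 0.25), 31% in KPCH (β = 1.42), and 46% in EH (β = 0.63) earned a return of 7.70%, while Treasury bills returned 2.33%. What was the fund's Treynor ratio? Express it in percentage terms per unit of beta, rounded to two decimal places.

6.82%

β_P = 0.23×0.25 + 0.31×1.42 + 0.46×0.63 = 0.7875
Treynor = (R_P − R_f) / β_P = (7.70% − 2.33%) / 0.7875 = 5.37% / 0.7875 = 6.82%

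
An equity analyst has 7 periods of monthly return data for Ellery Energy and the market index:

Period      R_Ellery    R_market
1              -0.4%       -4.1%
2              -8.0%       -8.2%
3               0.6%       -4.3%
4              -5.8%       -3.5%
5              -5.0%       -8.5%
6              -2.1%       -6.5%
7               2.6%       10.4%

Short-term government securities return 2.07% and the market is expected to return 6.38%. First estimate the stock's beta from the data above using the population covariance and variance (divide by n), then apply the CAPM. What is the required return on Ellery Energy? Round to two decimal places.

3.87%

Mean R_i = (-0.4 − 8.0 + 0.6 − 5.8 − 5.0 − 2.1 + 2.6) / 7 = -2.5857%
Mean R_m = (-4.1 − 8.2 − 4.3 − 3.5 − 8.5 − 6.5 + 10.4) / 7 = -3.5286%
Σ(R_i − R̄_i)(R_m − R̄_m) = 104.2829  ⇒  Cov = 104.2829 / 7 = 14.8976
Σ(R_m − R̄_m)² = 250.2943  ⇒  Var(R_m) = 250.2943 / 7 = 35.7563
β = Cov / Var(R_m) = 14.8976 / 35.7563 = 0.4166
MRP = 6.38% − 2.07% = 4.31%
E(R) = R_f + β × MRP = 2.07% + 0.4166 × 4.31% = 3.87%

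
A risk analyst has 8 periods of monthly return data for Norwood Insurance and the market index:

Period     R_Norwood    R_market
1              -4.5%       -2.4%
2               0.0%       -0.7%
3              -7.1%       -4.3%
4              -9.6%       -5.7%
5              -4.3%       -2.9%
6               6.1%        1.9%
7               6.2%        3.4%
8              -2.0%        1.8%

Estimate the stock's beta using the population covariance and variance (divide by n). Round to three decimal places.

Mean R_i = (-4.5 + 0.0 − 7.1 − 9.6 − 4.3 + 6.1 + 6.2 − 2.0) / 8 = -1.9000%
Mean R_m = (-2.4 − 0.7 − 4.3 − 5.7 − 2.9 + 1.9 + 3.4 + 1.8) / 8 = -1.1125%
Σ(R_i − R̄_i)(R_m − R̄_m) = 120.6800  ⇒  Cov = 120.6800 / 8 = 15.0850
Σ(R_m − R̄_m)² = 74.1488  ⇒  Var(R_m) = 74.1488 / 8 = 9.2686
β = Cov / Var(R_m) = 15.0850 / 9.2686 = 1.6275

1.628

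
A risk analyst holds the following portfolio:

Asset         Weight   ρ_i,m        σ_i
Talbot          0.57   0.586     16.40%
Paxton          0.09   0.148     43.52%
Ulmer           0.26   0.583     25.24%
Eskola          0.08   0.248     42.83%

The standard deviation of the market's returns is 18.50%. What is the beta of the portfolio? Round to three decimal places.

β_Talbot = 0.586 × 16.40% / 18.50% = 0.5195
β_Paxton = 0.148 × 43.52% / 18.50% = 0.3482
β_Ulmer = 0.583 × 25.24% / 18.50% = 0.7954
β_Eskola = 0.248 × 42.83% / 18.50% = 0.5742
β_P = Σ w_i β_i = 0.57×0.5195 + 0.09×0.3482 + 0.26×0.7954 + 0.08×0.5742 = 0.5802

0.580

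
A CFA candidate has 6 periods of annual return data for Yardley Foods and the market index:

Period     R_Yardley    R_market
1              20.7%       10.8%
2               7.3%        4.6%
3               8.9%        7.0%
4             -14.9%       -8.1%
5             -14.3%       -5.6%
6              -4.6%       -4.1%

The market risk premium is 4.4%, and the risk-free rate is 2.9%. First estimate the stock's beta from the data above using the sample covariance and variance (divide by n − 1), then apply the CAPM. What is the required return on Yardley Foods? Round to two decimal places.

Mean R_i = (20.7 + 7.3 + 8.9 − 14.9 − 14.3 − 4.6) / 6 = 0.5167%
Mean R_m = (10.8 + 4.6 + 7.0 − 8.1 − 5.6 − 4.1) / 6 = 0.7667%
Σ(R_i − R̄_i)(R_m − R̄_m) = 536.6933  ⇒  Cov = 536.6933 / 5 = 107.3387
Σ(R_m − R̄_m)² = 297.0533  ⇒  Var(R_m) = 297.0533 / 5 = 59.4107
β = Cov / Var(R_m) = 107.3387 / 59.4107 = 1.8067
E(R) = R_f + β × MRP = 2.9% + 1.8067 × 4.4% = 10.85%

10.85%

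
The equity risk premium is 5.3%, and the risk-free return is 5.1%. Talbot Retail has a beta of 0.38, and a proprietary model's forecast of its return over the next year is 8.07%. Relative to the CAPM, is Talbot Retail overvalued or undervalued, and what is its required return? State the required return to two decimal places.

Undervalued; required return 7.11%

Required return = R_f + β·MRP = 5.1% + 0.38 × 5.3% = 7.11%
Forecast 8.07% > required 7.11% → the stock plots above the SML → undervalued.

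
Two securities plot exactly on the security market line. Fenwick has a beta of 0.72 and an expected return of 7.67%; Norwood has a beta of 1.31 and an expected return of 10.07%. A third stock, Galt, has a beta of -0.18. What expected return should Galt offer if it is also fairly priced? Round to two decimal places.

4.01%

MRP (SML slope) = (10.07% − 7.67%) / (1.31 − 0.72) = 2.40% / 0.59 = 4.0678%
R_f (intercept) = 7.67% − 0.72 × 4.0678% = 4.7412%
E(R_Galt) = R_f + β × MRP = 4.7412% + -0.18 × 4.0678% = 4.01%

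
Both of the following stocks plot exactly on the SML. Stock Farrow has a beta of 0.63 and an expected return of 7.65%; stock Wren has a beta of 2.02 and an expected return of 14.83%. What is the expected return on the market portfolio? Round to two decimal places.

Both satisfy E(R) = R_f + β·MRP, so the slope of the SML is
MRP = (14.83% − 7.65%) / (2.02 − 0.63) = 7.18% / 1.39 = 5.1655%
R_f = E(R_Farrow) − β_Farrow·MRP = 7.65% − 0.63 × 5.1655% = 4.3957%
E(R_m) = R_f + MRP = 4.3957% + 5.1655% = 9.56%

9.56%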